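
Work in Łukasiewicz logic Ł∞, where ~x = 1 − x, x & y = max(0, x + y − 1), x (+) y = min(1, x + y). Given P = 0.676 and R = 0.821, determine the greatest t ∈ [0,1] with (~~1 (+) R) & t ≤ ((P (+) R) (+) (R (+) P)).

1.000

~1 = 1 − 1.000 = 0.000
~~1 = 1 − 0.000 = 1.000
~~1 (+) R = min(1, 1.000 + 0.821) = min(1, 1.821) = 1.000
So the left factor is ~~1 (+) R = 1.000.
P (+) R = min(1, 0.676 + 0.821) = min(1, 1.497) = 1.000
R (+) P = min(1, 0.821 + 0.676) = min(1, 1.497) = 1.000
(P (+) R) (+) (R (+) P) = min(1, 1.000 + 1.000) = min(1, 2.000) = 1.000
So the right-hand bound is (P (+) R) (+) (R (+) P) = 1.000.
The residuum of the Łukasiewicz t-norm gives the supremum: min(1, 1 − 1.000 + 1.000).
1 − 1.000 + 1.000 = 1.000, so t = min(1, 1.000) = 1.000.
Check: 1.000 & 1.000 = max(0, 1.000) = 1.000 ≤ 1.000.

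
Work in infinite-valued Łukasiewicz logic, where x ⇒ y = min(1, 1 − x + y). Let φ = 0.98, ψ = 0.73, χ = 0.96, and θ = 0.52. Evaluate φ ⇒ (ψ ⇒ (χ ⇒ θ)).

χ ⇒ θ = min(1, 1 − 0.96 + 0.52) = min(1, 0.56) = 0.56
ψ ⇒ (χ ⇒ θ) = min(1, 1 − 0.73 + 0.56) = min(1, 0.83) = 0.83
φ ⇒ (ψ ⇒ (χ ⇒ θ)) = min(1, 1 − 0.98 + 0.83) = min(1, 0.85) = 0.85

0.85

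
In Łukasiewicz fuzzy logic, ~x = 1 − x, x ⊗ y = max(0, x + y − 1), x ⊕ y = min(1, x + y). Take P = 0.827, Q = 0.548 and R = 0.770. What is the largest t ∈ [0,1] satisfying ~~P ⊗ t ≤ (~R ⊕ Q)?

0.951

~P = 1 − 0.827 = 0.173
~~P = 1 − 0.173 = 0.827
So the left factor is ~~P = 0.827.
~R = 1 − 0.770 = 0.230
~R ⊕ Q = min(1, 0.230 + 0.548) = min(1, 0.778) = 0.778
So the right-hand bound is ~R ⊕ Q = 0.778.
The residuum of the Łukasiewicz t-norm gives the supremum: min(1, 1 − 0.827 + 0.778).
1 − 0.827 + 0.778 = 0.951, so t = min(1, 0.951) = 0.951.
Check: 0.827 ⊗ 0.951 = max(0, 0.778) = 0.778 ≤ 0.778.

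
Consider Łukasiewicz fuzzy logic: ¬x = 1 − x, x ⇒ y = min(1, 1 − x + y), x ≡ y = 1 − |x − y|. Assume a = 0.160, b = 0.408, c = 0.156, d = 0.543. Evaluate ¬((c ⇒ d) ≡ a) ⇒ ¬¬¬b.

c ⇒ d = min(1, 1 − 0.156 + 0.543) = min(1, 1.387) = 1.000
(c ⇒ d) ≡ a = 1 − |1.000 − 0.160| = 1 − 0.840 = 0.160
¬((c ⇒ d) ≡ a) = 1 − 0.160 = 0.840
¬b = 1 − 0.408 = 0.592
¬¬b = 1 − 0.592 = 0.408
¬¬¬b = 1 − 0.408 = 0.592
¬((c ⇒ d) ≡ a) ⇒ ¬¬¬b = min(1, 1 − 0.840 + 0.592) = min(1, 0.752) = 0.752

0.752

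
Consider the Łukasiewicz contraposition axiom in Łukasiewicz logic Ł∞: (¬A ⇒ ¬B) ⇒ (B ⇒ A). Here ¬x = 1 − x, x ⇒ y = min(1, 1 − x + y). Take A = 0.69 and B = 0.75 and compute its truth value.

¬A = 1 − 0.69 = 0.31
¬B = 1 − 0.75 = 0.25
¬A ⇒ ¬B = min(1, 1 − 0.31 + 0.25) = min(1, 0.94) = 0.94
B ⇒ A = min(1, 1 − 0.75 + 0.69) = min(1, 0.94) = 0.94
(¬A ⇒ ¬B) ⇒ (B ⇒ A) = min(1, 1 − 0.94 + 0.94) = min(1, 1.00) = 1.00
(As expected: an axiom of Ł∞, always 1.)

1.00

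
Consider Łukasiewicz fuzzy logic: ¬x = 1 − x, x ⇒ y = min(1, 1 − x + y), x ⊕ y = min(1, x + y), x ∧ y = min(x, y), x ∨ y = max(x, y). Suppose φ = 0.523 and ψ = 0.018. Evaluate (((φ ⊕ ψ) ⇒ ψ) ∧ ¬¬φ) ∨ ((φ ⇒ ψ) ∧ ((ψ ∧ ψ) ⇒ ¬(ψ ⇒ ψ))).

0.495

φ ⊕ ψ = min(1, 0.523 + 0.018) = min(1, 0.541) = 0.541
(φ ⊕ ψ) ⇒ ψ = min(1, 1 − 0.541 + 0.018) = min(1, 0.477) = 0.477
¬φ = 1 − 0.523 = 0.477
¬¬φ = 1 − 0.477 = 0.523
((φ ⊕ ψ) ⇒ ψ) ∧ ¬¬φ = min(0.477, 0.523) = 0.477
φ ⇒ ψ = min(1, 1 − 0.523 + 0.018) = min(1, 0.495) = 0.495
ψ ∧ ψ = min(0.018, 0.018) = 0.018
ψ ⇒ ψ = min(1, 1 − 0.018 + 0.018) = min(1, 1.000) = 1.000
¬(ψ ⇒ ψ) = 1 − 1.000 = 0.000
(ψ ∧ ψ) ⇒ ¬(ψ ⇒ ψ) = min(1, 1 − 0.018 + 0.000) = min(1, 0.982) = 0.982
(φ ⇒ ψ) ∧ ((ψ ∧ ψ) ⇒ ¬(ψ ⇒ ψ)) = min(0.495, 0.982) = 0.495
(((φ ⊕ ψ) ⇒ ψ) ∧ ¬¬φ) ∨ ((φ ⇒ ψ) ∧ ((ψ ∧ ψ) ⇒ ¬(ψ ⇒ ψ))) = max(0.477, 0.495) = 0.495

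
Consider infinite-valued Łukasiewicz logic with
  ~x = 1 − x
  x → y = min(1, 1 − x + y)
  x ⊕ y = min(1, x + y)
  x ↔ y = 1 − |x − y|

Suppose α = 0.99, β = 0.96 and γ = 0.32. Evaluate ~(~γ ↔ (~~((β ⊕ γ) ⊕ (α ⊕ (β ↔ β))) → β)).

0.28

~γ = 1 − 0.32 = 0.68
β ⊕ γ = min(1, 0.96 + 0.32) = min(1, 1.28) = 1.00
β ↔ β = 1 − |0.96 − 0.96| = 1 − 0.00 = 1.00
α ⊕ (β ↔ β) = min(1, 0.99 + 1.00) = min(1, 1.99) = 1.00
(β ⊕ γ) ⊕ (α ⊕ (β ↔ β)) = min(1, 1.00 + 1.00) = min(1, 2.00) = 1.00
~((β ⊕ γ) ⊕ (α ⊕ (β ↔ β))) = 1 − 1.00 = 0.00
~~((β ⊕ γ) ⊕ (α ⊕ (β ↔ β))) = 1 − 0.00 = 1.00
~~((β ⊕ γ) ⊕ (α ⊕ (β ↔ β))) → β = min(1, 1 − 1.00 + 0.96) = min(1, 0.96) = 0.96
~γ ↔ (~~((β ⊕ γ) ⊕ (α ⊕ (β ↔ β))) → β) = 1 − |0.68 − 0.96| = 1 − 0.28 = 0.72
~(~γ ↔ (~~((β ⊕ γ) ⊕ (α ⊕ (β ↔ β))) → β)) = 1 − 0.72 = 0.28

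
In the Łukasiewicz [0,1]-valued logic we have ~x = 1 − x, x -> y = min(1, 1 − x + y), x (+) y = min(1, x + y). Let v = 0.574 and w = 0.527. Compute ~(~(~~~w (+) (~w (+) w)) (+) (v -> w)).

~w = 1 − 0.527 = 0.473
~~w = 1 − 0.473 = 0.527
~~~w = 1 − 0.527 = 0.473
~w (+) w = min(1, 0.473 + 0.527) = min(1, 1.000) = 1.000
~~~w (+) (~w (+) w) = min(1, 0.473 + 1.000) = min(1, 1.473) = 1.000
~(~~~w (+) (~w (+) w)) = 1 − 1.000 = 0.000
v -> w = min(1, 1 − 0.574 + 0.527) = min(1, 0.953) = 0.953
~(~~~w (+) (~w (+) w)) (+) (v -> w) = min(1, 0.000 + 0.953) = min(1, 0.953) = 0.953
~(~(~~~w (+) (~w (+) w)) (+) (v -> w)) = 1 − 0.953 = 0.047

0.047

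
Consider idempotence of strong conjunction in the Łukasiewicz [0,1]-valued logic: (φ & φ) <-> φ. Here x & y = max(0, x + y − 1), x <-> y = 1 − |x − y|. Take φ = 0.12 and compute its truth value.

0.88

φ & φ = max(0, 0.12 + 0.12 − 1) = max(0, -0.76) = 0.00
(φ & φ) <-> φ = 1 − |0.00 − 0.12| = 1 − 0.12 = 0.88
(The value 0.88 < 1 shows this instance is not satisfied; fails in Ł∞ since a ⊗ a = max(0, 2a−1) ≠ a in general.)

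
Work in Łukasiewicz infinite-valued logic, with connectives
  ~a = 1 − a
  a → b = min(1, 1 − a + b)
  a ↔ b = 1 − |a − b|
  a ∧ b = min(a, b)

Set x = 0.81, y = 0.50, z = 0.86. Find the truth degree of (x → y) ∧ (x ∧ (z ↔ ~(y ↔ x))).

x → y = min(1, 1 − 0.81 + 0.50) = min(1, 0.69) = 0.69
y ↔ x = 1 − |0.50 − 0.81| = 1 − 0.31 = 0.69
~(y ↔ x) = 1 − 0.69 = 0.31
z ↔ ~(y ↔ x) = 1 − |0.86 − 0.31| = 1 − 0.55 = 0.45
x ∧ (z ↔ ~(y ↔ x)) = min(0.81, 0.45) = 0.45
(x → y) ∧ (x ∧ (z ↔ ~(y ↔ x))) = min(0.69, 0.45) = 0.45

0.45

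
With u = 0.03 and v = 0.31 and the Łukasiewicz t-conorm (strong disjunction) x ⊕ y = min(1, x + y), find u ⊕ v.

0.34

u ⊕ v = min(1, 0.03 + 0.31) = min(1, 0.34) = 0.34
For comparison, the Gödel t-conorm max(x, y) would give 0.31.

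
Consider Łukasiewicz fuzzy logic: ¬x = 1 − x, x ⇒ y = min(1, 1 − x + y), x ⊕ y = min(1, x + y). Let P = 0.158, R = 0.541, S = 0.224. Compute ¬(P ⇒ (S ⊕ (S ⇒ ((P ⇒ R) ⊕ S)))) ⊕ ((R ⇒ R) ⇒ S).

0.224

P ⇒ R = min(1, 1 − 0.158 + 0.541) = min(1, 1.383) = 1.000
(P ⇒ R) ⊕ S = min(1, 1.000 + 0.224) = min(1, 1.224) = 1.000
S ⇒ ((P ⇒ R) ⊕ S) = min(1, 1 − 0.224 + 1.000) = min(1, 1.776) = 1.000
S ⊕ (S ⇒ ((P ⇒ R) ⊕ S)) = min(1, 0.224 + 1.000) = min(1, 1.224) = 1.000
P ⇒ (S ⊕ (S ⇒ ((P ⇒ R) ⊕ S))) = min(1, 1 − 0.158 + 1.000) = min(1, 1.842) = 1.000
¬(P ⇒ (S ⊕ (S ⇒ ((P ⇒ R) ⊕ S)))) = 1 − 1.000 = 0.000
R ⇒ R = min(1, 1 − 0.541 + 0.541) = min(1, 1.000) = 1.000
(R ⇒ R) ⇒ S = min(1, 1 − 1.000 + 0.224) = min(1, 0.224) = 0.224
¬(P ⇒ (S ⊕ (S ⇒ ((P ⇒ R) ⊕ S)))) ⊕ ((R ⇒ R) ⇒ S) = min(1, 0.000 + 0.224) = min(1, 0.224) = 0.224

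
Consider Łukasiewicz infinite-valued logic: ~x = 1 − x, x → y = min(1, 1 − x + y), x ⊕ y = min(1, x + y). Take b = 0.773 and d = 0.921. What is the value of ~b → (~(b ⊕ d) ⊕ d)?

1.000

~b = 1 − 0.773 = 0.227
b ⊕ d = min(1, 0.773 + 0.921) = min(1, 1.694) = 1.000
~(b ⊕ d) = 1 − 1.000 = 0.000
~(b ⊕ d) ⊕ d = min(1, 0.000 + 0.921) = min(1, 0.921) = 0.921
~b → (~(b ⊕ d) ⊕ d) = min(1, 1 − 0.227 + 0.921) = min(1, 1.694) = 1.000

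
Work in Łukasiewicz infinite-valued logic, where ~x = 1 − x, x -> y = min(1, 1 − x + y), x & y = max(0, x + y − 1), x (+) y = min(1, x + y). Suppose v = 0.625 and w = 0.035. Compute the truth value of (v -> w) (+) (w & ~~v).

0.410

v -> w = min(1, 1 − 0.625 + 0.035) = min(1, 0.410) = 0.410
~v = 1 − 0.625 = 0.375
~~v = 1 − 0.375 = 0.625
w & ~~v = max(0, 0.035 + 0.625 − 1) = max(0, -0.340) = 0.000
(v -> w) (+) (w & ~~v) = min(1, 0.410 + 0.000) = min(1, 0.410) = 0.410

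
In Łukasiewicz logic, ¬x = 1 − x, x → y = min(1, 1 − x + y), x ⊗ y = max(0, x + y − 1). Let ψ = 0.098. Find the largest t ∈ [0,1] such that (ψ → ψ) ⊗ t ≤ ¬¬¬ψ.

0.902

ψ → ψ = min(1, 1 − 0.098 + 0.098) = min(1, 1.000) = 1.000
So the left factor is ψ → ψ = 1.000.
¬ψ = 1 − 0.098 = 0.902
¬¬ψ = 1 − 0.902 = 0.098
¬¬¬ψ = 1 − 0.098 = 0.902
So the right-hand bound is ¬¬¬ψ = 0.902.
The residuum of the Łukasiewicz t-norm gives the supremum: min(1, 1 − 1.000 + 0.902).
1 − 1.000 + 0.902 = 0.902, so t = min(1, 0.902) = 0.902.
Check: 1.000 ⊗ 0.902 = max(0, 0.902) = 0.902 ≤ 0.902.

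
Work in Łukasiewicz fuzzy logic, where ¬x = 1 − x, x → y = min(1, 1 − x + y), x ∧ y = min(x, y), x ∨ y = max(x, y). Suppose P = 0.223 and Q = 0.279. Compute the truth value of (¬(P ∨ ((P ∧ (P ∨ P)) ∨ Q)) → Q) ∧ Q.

0.279

P ∨ P = max(0.223, 0.223) = 0.223
P ∧ (P ∨ P) = min(0.223, 0.223) = 0.223
(P ∧ (P ∨ P)) ∨ Q = max(0.223, 0.279) = 0.279
P ∨ ((P ∧ (P ∨ P)) ∨ Q) = max(0.223, 0.279) = 0.279
¬(P ∨ ((P ∧ (P ∨ P)) ∨ Q)) = 1 − 0.279 = 0.721
¬(P ∨ ((P ∧ (P ∨ P)) ∨ Q)) → Q = min(1, 1 − 0.721 + 0.279) = min(1, 0.558) = 0.558
(¬(P ∨ ((P ∧ (P ∨ P)) ∨ Q)) → Q) ∧ Q = min(0.558, 0.279) = 0.279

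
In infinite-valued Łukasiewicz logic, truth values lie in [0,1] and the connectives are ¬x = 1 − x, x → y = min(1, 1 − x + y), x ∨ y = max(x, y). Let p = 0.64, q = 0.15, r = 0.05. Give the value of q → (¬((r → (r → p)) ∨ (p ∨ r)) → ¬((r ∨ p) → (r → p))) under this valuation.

r → p = min(1, 1 − 0.05 + 0.64) = min(1, 1.59) = 1.00
r → (r → p) = min(1, 1 − 0.05 + 1.00) = min(1, 1.95) = 1.00
p ∨ r = max(0.64, 0.05) = 0.64
(r → (r → p)) ∨ (p ∨ r) = max(1.00, 0.64) = 1.00
¬((r → (r → p)) ∨ (p ∨ r)) = 1 − 1.00 = 0.00
r ∨ p = max(0.05, 0.64) = 0.64
(r ∨ p) → (r → p) = min(1, 1 − 0.64 + 1.00) = min(1, 1.36) = 1.00
¬((r ∨ p) → (r → p)) = 1 − 1.00 = 0.00
¬((r → (r → p)) ∨ (p ∨ r)) → ¬((r ∨ p) → (r → p)) = min(1, 1 − 0.00 + 0.00) = min(1, 1.00) = 1.00
q → (¬((r → (r → p)) ∨ (p ∨ r)) → ¬((r ∨ p) → (r → p))) = min(1, 1 − 0.15 + 1.00) = min(1, 1.85) = 1.00

1.00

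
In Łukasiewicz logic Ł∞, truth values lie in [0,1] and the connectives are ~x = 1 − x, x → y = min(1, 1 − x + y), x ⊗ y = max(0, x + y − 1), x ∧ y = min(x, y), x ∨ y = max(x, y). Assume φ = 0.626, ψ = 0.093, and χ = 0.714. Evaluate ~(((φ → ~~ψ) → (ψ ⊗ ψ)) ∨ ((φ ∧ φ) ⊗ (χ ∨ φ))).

~ψ = 1 − 0.093 = 0.907
~~ψ = 1 − 0.907 = 0.093
φ → ~~ψ = min(1, 1 − 0.626 + 0.093) = min(1, 0.467) = 0.467
ψ ⊗ ψ = max(0, 0.093 + 0.093 − 1) = max(0, -0.814) = 0.000
(φ → ~~ψ) → (ψ ⊗ ψ) = min(1, 1 − 0.467 + 0.000) = min(1, 0.533) = 0.533
φ ∧ φ = min(0.626, 0.626) = 0.626
χ ∨ φ = max(0.714, 0.626) = 0.714
(φ ∧ φ) ⊗ (χ ∨ φ) = max(0, 0.626 + 0.714 − 1) = max(0, 0.340) = 0.340
((φ → ~~ψ) → (ψ ⊗ ψ)) ∨ ((φ ∧ φ) ⊗ (χ ∨ φ)) = max(0.533, 0.340) = 0.533
~(((φ → ~~ψ) → (ψ ⊗ ψ)) ∨ ((φ ∧ φ) ⊗ (χ ∨ φ))) = 1 − 0.533 = 0.467

0.467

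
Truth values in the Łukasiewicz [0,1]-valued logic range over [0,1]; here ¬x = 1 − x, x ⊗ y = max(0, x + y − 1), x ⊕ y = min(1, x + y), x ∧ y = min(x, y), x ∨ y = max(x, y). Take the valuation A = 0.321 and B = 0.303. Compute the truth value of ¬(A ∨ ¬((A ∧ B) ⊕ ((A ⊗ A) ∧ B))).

A ∧ B = min(0.321, 0.303) = 0.303
A ⊗ A = max(0, 0.321 + 0.321 − 1) = max(0, -0.358) = 0.000
(A ⊗ A) ∧ B = min(0.000, 0.303) = 0.000
(A ∧ B) ⊕ ((A ⊗ A) ∧ B) = min(1, 0.303 + 0.000) = min(1, 0.303) = 0.303
¬((A ∧ B) ⊕ ((A ⊗ A) ∧ B)) = 1 − 0.303 = 0.697
A ∨ ¬((A ∧ B) ⊕ ((A ⊗ A) ∧ B)) = max(0.321, 0.697) = 0.697
¬(A ∨ ¬((A ∧ B) ⊕ ((A ⊗ A) ∧ B))) = 1 − 0.697 = 0.303

0.303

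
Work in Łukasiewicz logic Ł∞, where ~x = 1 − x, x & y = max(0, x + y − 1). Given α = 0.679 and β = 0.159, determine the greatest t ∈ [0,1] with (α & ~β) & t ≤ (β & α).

0.480

~β = 1 − 0.159 = 0.841
α & ~β = max(0, 0.679 + 0.841 − 1) = max(0, 0.520) = 0.520
So the left factor is α & ~β = 0.520.
β & α = max(0, 0.159 + 0.679 − 1) = max(0, -0.162) = 0.000
So the right-hand bound is β & α = 0.000.
The residuum of the Łukasiewicz t-norm gives the supremum: min(1, 1 − 0.520 + 0.000).
1 − 0.520 + 0.000 = 0.480, so t = min(1, 0.480) = 0.480.
Check: 0.520 & 0.480 = max(0, 0.000) = 0.000 ≤ 0.000.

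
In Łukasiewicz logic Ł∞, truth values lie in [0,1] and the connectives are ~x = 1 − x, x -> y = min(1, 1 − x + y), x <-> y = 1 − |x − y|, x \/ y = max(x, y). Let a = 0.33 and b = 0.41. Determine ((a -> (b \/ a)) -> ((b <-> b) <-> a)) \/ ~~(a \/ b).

0.41

b \/ a = max(0.41, 0.33) = 0.41
a -> (b \/ a) = min(1, 1 − 0.33 + 0.41) = min(1, 1.08) = 1.00
b <-> b = 1 − |0.41 − 0.41| = 1 − 0.00 = 1.00
(b <-> b) <-> a = 1 − |1.00 − 0.33| = 1 − 0.67 = 0.33
(a -> (b \/ a)) -> ((b <-> b) <-> a) = min(1, 1 − 1.00 + 0.33) = min(1, 0.33) = 0.33
a \/ b = max(0.33, 0.41) = 0.41
~(a \/ b) = 1 − 0.41 = 0.59
~~(a \/ b) = 1 − 0.59 = 0.41
((a -> (b \/ a)) -> ((b <-> b) <-> a)) \/ ~~(a \/ b) = max(0.33, 0.41) = 0.41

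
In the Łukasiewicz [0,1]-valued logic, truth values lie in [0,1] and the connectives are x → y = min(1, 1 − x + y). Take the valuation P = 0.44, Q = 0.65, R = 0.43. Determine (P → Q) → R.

P → Q = min(1, 1 − 0.44 + 0.65) = min(1, 1.21) = 1.00
(P → Q) → R = min(1, 1 − 1.00 + 0.43) = min(1, 0.43) = 0.43

0.43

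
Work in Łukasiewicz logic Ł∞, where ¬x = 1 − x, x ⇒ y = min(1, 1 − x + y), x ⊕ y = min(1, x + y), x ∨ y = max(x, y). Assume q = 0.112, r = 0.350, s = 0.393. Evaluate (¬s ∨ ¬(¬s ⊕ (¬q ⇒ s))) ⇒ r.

0.743

¬s = 1 − 0.393 = 0.607
¬q = 1 − 0.112 = 0.888
¬q ⇒ s = min(1, 1 − 0.888 + 0.393) = min(1, 0.505) = 0.505
¬s ⊕ (¬q ⇒ s) = min(1, 0.607 + 0.505) = min(1, 1.112) = 1.000
¬(¬s ⊕ (¬q ⇒ s)) = 1 − 1.000 = 0.000
¬s ∨ ¬(¬s ⊕ (¬q ⇒ s)) = max(0.607, 0.000) = 0.607
(¬s ∨ ¬(¬s ⊕ (¬q ⇒ s))) ⇒ r = min(1, 1 − 0.607 + 0.350) = min(1, 0.743) = 0.743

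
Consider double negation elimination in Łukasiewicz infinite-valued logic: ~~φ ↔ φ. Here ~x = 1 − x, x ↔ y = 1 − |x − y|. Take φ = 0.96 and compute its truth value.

1.00

~φ = 1 − 0.96 = 0.04
~~φ = 1 − 0.04 = 0.96
~~φ ↔ φ = 1 − |0.96 − 0.96| = 1 − 0.00 = 1.00
(As expected: always 1 in Ł∞ since negation is involutive.)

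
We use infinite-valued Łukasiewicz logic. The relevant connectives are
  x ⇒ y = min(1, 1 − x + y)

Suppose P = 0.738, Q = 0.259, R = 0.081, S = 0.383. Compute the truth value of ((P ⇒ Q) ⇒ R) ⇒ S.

0.823

P ⇒ Q = min(1, 1 − 0.738 + 0.259) = min(1, 0.521) = 0.521
(P ⇒ Q) ⇒ R = min(1, 1 − 0.521 + 0.081) = min(1, 0.560) = 0.560
((P ⇒ Q) ⇒ R) ⇒ S = min(1, 1 − 0.560 + 0.383) = min(1, 0.823) = 0.823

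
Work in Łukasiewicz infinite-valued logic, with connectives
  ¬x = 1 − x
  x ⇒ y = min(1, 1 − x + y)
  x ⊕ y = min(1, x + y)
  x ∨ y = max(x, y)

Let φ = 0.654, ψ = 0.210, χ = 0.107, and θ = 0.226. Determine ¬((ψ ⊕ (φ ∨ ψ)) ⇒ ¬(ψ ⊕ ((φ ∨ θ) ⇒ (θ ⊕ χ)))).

0.753

φ ∨ ψ = max(0.654, 0.210) = 0.654
ψ ⊕ (φ ∨ ψ) = min(1, 0.210 + 0.654) = min(1, 0.864) = 0.864
φ ∨ θ = max(0.654, 0.226) = 0.654
θ ⊕ χ = min(1, 0.226 + 0.107) = min(1, 0.333) = 0.333
(φ ∨ θ) ⇒ (θ ⊕ χ) = min(1, 1 − 0.654 + 0.333) = min(1, 0.679) = 0.679
ψ ⊕ ((φ ∨ θ) ⇒ (θ ⊕ χ)) = min(1, 0.210 + 0.679) = min(1, 0.889) = 0.889
¬(ψ ⊕ ((φ ∨ θ) ⇒ (θ ⊕ χ))) = 1 − 0.889 = 0.111
(ψ ⊕ (φ ∨ ψ)) ⇒ ¬(ψ ⊕ ((φ ∨ θ) ⇒ (θ ⊕ χ))) = min(1, 1 − 0.864 + 0.111) = min(1, 0.247) = 0.247
¬((ψ ⊕ (φ ∨ ψ)) ⇒ ¬(ψ ⊕ ((φ ∨ θ) ⇒ (θ ⊕ χ)))) = 1 − 0.247 = 0.753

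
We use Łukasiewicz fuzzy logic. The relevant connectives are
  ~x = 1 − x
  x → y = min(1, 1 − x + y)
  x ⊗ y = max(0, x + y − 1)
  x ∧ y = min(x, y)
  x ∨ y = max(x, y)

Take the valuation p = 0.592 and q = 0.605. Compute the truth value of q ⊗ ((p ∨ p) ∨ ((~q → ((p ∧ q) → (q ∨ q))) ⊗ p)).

0.197

p ∨ p = max(0.592, 0.592) = 0.592
~q = 1 − 0.605 = 0.395
p ∧ q = min(0.592, 0.605) = 0.592
q ∨ q = max(0.605, 0.605) = 0.605
(p ∧ q) → (q ∨ q) = min(1, 1 − 0.592 + 0.605) = min(1, 1.013) = 1.000
~q → ((p ∧ q) → (q ∨ q)) = min(1, 1 − 0.395 + 1.000) = min(1, 1.605) = 1.000
(~q → ((p ∧ q) → (q ∨ q))) ⊗ p = max(0, 1.000 + 0.592 − 1) = max(0, 0.592) = 0.592
(p ∨ p) ∨ ((~q → ((p ∧ q) → (q ∨ q))) ⊗ p) = max(0.592, 0.592) = 0.592
q ⊗ ((p ∨ p) ∨ ((~q → ((p ∧ q) → (q ∨ q))) ⊗ p)) = max(0, 0.605 + 0.592 − 1) = max(0, 0.197) = 0.197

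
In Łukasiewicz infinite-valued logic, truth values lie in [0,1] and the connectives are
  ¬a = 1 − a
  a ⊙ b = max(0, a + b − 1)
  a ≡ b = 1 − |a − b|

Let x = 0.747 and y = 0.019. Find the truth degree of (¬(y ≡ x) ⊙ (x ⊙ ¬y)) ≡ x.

y ≡ x = 1 − |0.019 − 0.747| = 1 − 0.728 = 0.272
¬(y ≡ x) = 1 − 0.272 = 0.728
¬y = 1 − 0.019 = 0.981
x ⊙ ¬y = max(0, 0.747 + 0.981 − 1) = max(0, 0.728) = 0.728
¬(y ≡ x) ⊙ (x ⊙ ¬y) = max(0, 0.728 + 0.728 − 1) = max(0, 0.456) = 0.456
(¬(y ≡ x) ⊙ (x ⊙ ¬y)) ≡ x = 1 − |0.456 − 0.747| = 1 − 0.291 = 0.709

0.709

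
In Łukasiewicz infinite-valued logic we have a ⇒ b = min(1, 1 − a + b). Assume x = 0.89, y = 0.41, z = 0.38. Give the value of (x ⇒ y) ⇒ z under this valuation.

x ⇒ y = min(1, 1 − 0.89 + 0.41) = min(1, 0.52) = 0.52
(x ⇒ y) ⇒ z = min(1, 1 − 0.52 + 0.38) = min(1, 0.86) = 0.86

0.86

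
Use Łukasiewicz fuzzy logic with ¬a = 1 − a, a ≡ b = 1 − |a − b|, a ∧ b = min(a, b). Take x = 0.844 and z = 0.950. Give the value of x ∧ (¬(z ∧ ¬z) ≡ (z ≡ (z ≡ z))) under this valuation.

¬z = 1 − 0.950 = 0.050
z ∧ ¬z = min(0.950, 0.050) = 0.050
¬(z ∧ ¬z) = 1 − 0.050 = 0.950
z ≡ z = 1 − |0.950 − 0.950| = 1 − 0.000 = 1.000
z ≡ (z ≡ z) = 1 − |0.950 − 1.000| = 1 − 0.050 = 0.950
¬(z ∧ ¬z) ≡ (z ≡ (z ≡ z)) = 1 − |0.950 − 0.950| = 1 − 0.000 = 1.000
x ∧ (¬(z ∧ ¬z) ≡ (z ≡ (z ≡ z))) = min(0.844, 1.000) = 0.844

0.844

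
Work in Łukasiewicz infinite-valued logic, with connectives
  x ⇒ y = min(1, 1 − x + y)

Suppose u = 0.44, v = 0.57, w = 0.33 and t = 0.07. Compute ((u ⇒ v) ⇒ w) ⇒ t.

0.74

u ⇒ v = min(1, 1 − 0.44 + 0.57) = min(1, 1.13) = 1.00
(u ⇒ v) ⇒ w = min(1, 1 − 1.00 + 0.33) = min(1, 0.33) = 0.33
((u ⇒ v) ⇒ w) ⇒ t = min(1, 1 − 0.33 + 0.07) = min(1, 0.74) = 0.74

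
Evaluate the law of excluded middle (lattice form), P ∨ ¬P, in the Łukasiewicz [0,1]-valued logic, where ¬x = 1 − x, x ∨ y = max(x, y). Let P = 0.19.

0.81

¬P = 1 − 0.19 = 0.81
P ∨ ¬P = max(0.19, 0.81) = 0.81
(The value 0.81 < 1 shows this instance is not satisfied; not a Ł∞-tautology — its value is max(a, 1−a).)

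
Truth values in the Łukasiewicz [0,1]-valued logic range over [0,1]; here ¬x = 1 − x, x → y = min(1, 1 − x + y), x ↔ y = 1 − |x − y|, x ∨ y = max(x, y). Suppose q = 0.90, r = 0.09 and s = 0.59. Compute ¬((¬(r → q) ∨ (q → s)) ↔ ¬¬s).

r → q = min(1, 1 − 0.09 + 0.90) = min(1, 1.81) = 1.00
¬(r → q) = 1 − 1.00 = 0.00
q → s = min(1, 1 − 0.90 + 0.59) = min(1, 0.69) = 0.69
¬(r → q) ∨ (q → s) = max(0.00, 0.69) = 0.69
¬s = 1 − 0.59 = 0.41
¬¬s = 1 − 0.41 = 0.59
(¬(r → q) ∨ (q → s)) ↔ ¬¬s = 1 − |0.69 − 0.59| = 1 − 0.10 = 0.90
¬((¬(r → q) ∨ (q → s)) ↔ ¬¬s) = 1 − 0.90 = 0.10

0.10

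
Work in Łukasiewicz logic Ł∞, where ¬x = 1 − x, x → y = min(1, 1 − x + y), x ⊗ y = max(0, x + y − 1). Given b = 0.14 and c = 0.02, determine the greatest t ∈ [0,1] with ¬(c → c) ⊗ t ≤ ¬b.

1.00

c → c = min(1, 1 − 0.02 + 0.02) = min(1, 1.00) = 1.00
¬(c → c) = 1 − 1.00 = 0.00
So the left factor is ¬(c → c) = 0.00.
¬b = 1 − 0.14 = 0.86
So the right-hand bound is ¬b = 0.86.
The residuum of the Łukasiewicz t-norm gives the supremum: min(1, 1 − 0.00 + 0.86).
1 − 0.00 + 0.86 = 1.86, so t = min(1, 1.86) = 1.00.
Check: 0.00 ⊗ 1.00 = max(0, 0.00) = 0.00 ≤ 0.86.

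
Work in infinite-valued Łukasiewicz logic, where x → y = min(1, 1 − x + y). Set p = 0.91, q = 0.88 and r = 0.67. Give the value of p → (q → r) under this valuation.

0.88

q → r = min(1, 1 − 0.88 + 0.67) = min(1, 0.79) = 0.79
p → (q → r) = min(1, 1 − 0.91 + 0.79) = min(1, 0.88) = 0.88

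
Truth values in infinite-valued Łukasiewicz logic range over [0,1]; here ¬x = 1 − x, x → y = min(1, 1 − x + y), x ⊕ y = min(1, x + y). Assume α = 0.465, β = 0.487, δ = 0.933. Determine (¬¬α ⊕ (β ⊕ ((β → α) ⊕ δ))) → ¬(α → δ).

0.000

¬α = 1 − 0.465 = 0.535
¬¬α = 1 − 0.535 = 0.465
β → α = min(1, 1 − 0.487 + 0.465) = min(1, 0.978) = 0.978
(β → α) ⊕ δ = min(1, 0.978 + 0.933) = min(1, 1.911) = 1.000
β ⊕ ((β → α) ⊕ δ) = min(1, 0.487 + 1.000) = min(1, 1.487) = 1.000
¬¬α ⊕ (β ⊕ ((β → α) ⊕ δ)) = min(1, 0.465 + 1.000) = min(1, 1.465) = 1.000
α → δ = min(1, 1 − 0.465 + 0.933) = min(1, 1.468) = 1.000
¬(α → δ) = 1 − 1.000 = 0.000
(¬¬α ⊕ (β ⊕ ((β → α) ⊕ δ))) → ¬(α → δ) = min(1, 1 − 1.000 + 0.000) = min(1, 0.000) = 0.000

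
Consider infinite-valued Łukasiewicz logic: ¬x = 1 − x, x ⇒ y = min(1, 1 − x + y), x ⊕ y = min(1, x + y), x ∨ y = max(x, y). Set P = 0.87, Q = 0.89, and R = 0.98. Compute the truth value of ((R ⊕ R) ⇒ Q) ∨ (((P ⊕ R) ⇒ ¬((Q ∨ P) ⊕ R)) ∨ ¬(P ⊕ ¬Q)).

R ⊕ R = min(1, 0.98 + 0.98) = min(1, 1.96) = 1.00
(R ⊕ R) ⇒ Q = min(1, 1 − 1.00 + 0.89) = min(1, 0.89) = 0.89
P ⊕ R = min(1, 0.87 + 0.98) = min(1, 1.85) = 1.00
Q ∨ P = max(0.89, 0.87) = 0.89
(Q ∨ P) ⊕ R = min(1, 0.89 + 0.98) = min(1, 1.87) = 1.00
¬((Q ∨ P) ⊕ R) = 1 − 1.00 = 0.00
(P ⊕ R) ⇒ ¬((Q ∨ P) ⊕ R) = min(1, 1 − 1.00 + 0.00) = min(1, 0.00) = 0.00
¬Q = 1 − 0.89 = 0.11
P ⊕ ¬Q = min(1, 0.87 + 0.11) = min(1, 0.98) = 0.98
¬(P ⊕ ¬Q) = 1 − 0.98 = 0.02
((P ⊕ R) ⇒ ¬((Q ∨ P) ⊕ R)) ∨ ¬(P ⊕ ¬Q) = max(0.00, 0.02) = 0.02
((R ⊕ R) ⇒ Q) ∨ (((P ⊕ R) ⇒ ¬((Q ∨ P) ⊕ R)) ∨ ¬(P ⊕ ¬Q)) = max(0.89, 0.02) = 0.89

0.89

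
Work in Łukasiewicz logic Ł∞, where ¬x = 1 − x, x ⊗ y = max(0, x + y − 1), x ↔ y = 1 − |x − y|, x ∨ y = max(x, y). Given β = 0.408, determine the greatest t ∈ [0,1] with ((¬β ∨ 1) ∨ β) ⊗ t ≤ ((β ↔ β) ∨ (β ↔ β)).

1.000

¬β = 1 − 0.408 = 0.592
¬β ∨ 1 = max(0.592, 1.000) = 1.000
(¬β ∨ 1) ∨ β = max(1.000, 0.408) = 1.000
So the left factor is (¬β ∨ 1) ∨ β = 1.000.
β ↔ β = 1 − |0.408 − 0.408| = 1 − 0.000 = 1.000
(β ↔ β) ∨ (β ↔ β) = max(1.000, 1.000) = 1.000
So the right-hand bound is (β ↔ β) ∨ (β ↔ β) = 1.000.
The residuum of the Łukasiewicz t-norm gives the supremum: min(1, 1 − 1.000 + 1.000).
1 − 1.000 + 1.000 = 1.000, so t = min(1, 1.000) = 1.000.
Check: 1.000 ⊗ 1.000 = max(0, 1.000) = 1.000 ≤ 1.000.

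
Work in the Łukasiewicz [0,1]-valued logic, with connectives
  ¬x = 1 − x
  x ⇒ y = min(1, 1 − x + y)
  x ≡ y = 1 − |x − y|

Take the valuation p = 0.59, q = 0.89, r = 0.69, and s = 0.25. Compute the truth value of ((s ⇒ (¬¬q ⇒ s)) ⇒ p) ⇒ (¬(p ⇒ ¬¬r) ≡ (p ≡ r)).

0.51

¬q = 1 − 0.89 = 0.11
¬¬q = 1 − 0.11 = 0.89
¬¬q ⇒ s = min(1, 1 − 0.89 + 0.25) = min(1, 0.36) = 0.36
s ⇒ (¬¬q ⇒ s) = min(1, 1 − 0.25 + 0.36) = min(1, 1.11) = 1.00
(s ⇒ (¬¬q ⇒ s)) ⇒ p = min(1, 1 − 1.00 + 0.59) = min(1, 0.59) = 0.59
¬r = 1 − 0.69 = 0.31
¬¬r = 1 − 0.31 = 0.69
p ⇒ ¬¬r = min(1, 1 − 0.59 + 0.69) = min(1, 1.10) = 1.00
¬(p ⇒ ¬¬r) = 1 − 1.00 = 0.00
p ≡ r = 1 − |0.59 − 0.69| = 1 − 0.10 = 0.90
¬(p ⇒ ¬¬r) ≡ (p ≡ r) = 1 − |0.00 − 0.90| = 1 − 0.90 = 0.10
((s ⇒ (¬¬q ⇒ s)) ⇒ p) ⇒ (¬(p ⇒ ¬¬r) ≡ (p ≡ r)) = min(1, 1 − 0.59 + 0.10) = min(1, 0.51) = 0.51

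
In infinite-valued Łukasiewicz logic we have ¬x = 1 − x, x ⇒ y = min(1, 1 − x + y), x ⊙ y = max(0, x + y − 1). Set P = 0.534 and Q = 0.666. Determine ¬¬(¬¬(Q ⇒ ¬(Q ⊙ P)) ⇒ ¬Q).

Q ⊙ P = max(0, 0.666 + 0.534 − 1) = max(0, 0.200) = 0.200
¬(Q ⊙ P) = 1 − 0.200 = 0.800
Q ⇒ ¬(Q ⊙ P) = min(1, 1 − 0.666 + 0.800) = min(1, 1.134) = 1.000
¬(Q ⇒ ¬(Q ⊙ P)) = 1 − 1.000 = 0.000
¬¬(Q ⇒ ¬(Q ⊙ P)) = 1 − 0.000 = 1.000
¬Q = 1 − 0.666 = 0.334
¬¬(Q ⇒ ¬(Q ⊙ P)) ⇒ ¬Q = min(1, 1 − 1.000 + 0.334) = min(1, 0.334) = 0.334
¬(¬¬(Q ⇒ ¬(Q ⊙ P)) ⇒ ¬Q) = 1 − 0.334 = 0.666
¬¬(¬¬(Q ⇒ ¬(Q ⊙ P)) ⇒ ¬Q) = 1 − 0.666 = 0.334

0.334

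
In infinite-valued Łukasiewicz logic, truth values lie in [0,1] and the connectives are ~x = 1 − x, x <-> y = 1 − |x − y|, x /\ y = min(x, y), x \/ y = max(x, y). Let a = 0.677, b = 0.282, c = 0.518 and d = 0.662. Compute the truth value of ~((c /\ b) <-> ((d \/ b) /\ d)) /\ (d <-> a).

0.380

c /\ b = min(0.518, 0.282) = 0.282
d \/ b = max(0.662, 0.282) = 0.662
(d \/ b) /\ d = min(0.662, 0.662) = 0.662
(c /\ b) <-> ((d \/ b) /\ d) = 1 − |0.282 − 0.662| = 1 − 0.380 = 0.620
~((c /\ b) <-> ((d \/ b) /\ d)) = 1 − 0.620 = 0.380
d <-> a = 1 − |0.662 − 0.677| = 1 − 0.015 = 0.985
~((c /\ b) <-> ((d \/ b) /\ d)) /\ (d <-> a) = min(0.380, 0.985) = 0.380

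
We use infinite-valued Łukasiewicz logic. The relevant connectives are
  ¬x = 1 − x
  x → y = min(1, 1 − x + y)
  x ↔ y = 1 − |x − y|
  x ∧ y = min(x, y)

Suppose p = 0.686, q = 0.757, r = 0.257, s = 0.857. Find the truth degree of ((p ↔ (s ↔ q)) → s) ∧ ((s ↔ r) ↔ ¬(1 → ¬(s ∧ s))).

0.543

s ↔ q = 1 − |0.857 − 0.757| = 1 − 0.100 = 0.900
p ↔ (s ↔ q) = 1 − |0.686 − 0.900| = 1 − 0.214 = 0.786
(p ↔ (s ↔ q)) → s = min(1, 1 − 0.786 + 0.857) = min(1, 1.071) = 1.000
s ↔ r = 1 − |0.857 − 0.257| = 1 − 0.600 = 0.400
s ∧ s = min(0.857, 0.857) = 0.857
¬(s ∧ s) = 1 − 0.857 = 0.143
1 → ¬(s ∧ s) = min(1, 1 − 1.000 + 0.143) = min(1, 0.143) = 0.143
¬(1 → ¬(s ∧ s)) = 1 − 0.143 = 0.857
(s ↔ r) ↔ ¬(1 → ¬(s ∧ s)) = 1 − |0.400 − 0.857| = 1 − 0.457 = 0.543
((p ↔ (s ↔ q)) → s) ∧ ((s ↔ r) ↔ ¬(1 → ¬(s ∧ s))) = min(1.000, 0.543) = 0.543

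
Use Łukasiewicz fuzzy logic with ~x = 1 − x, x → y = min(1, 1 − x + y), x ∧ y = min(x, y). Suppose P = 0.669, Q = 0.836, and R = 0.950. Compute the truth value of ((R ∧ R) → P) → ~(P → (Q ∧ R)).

R ∧ R = min(0.950, 0.950) = 0.950
(R ∧ R) → P = min(1, 1 − 0.950 + 0.669) = min(1, 0.719) = 0.719
Q ∧ R = min(0.836, 0.950) = 0.836
P → (Q ∧ R) = min(1, 1 − 0.669 + 0.836) = min(1, 1.167) = 1.000
~(P → (Q ∧ R)) = 1 − 1.000 = 0.000
((R ∧ R) → P) → ~(P → (Q ∧ R)) = min(1, 1 − 0.719 + 0.000) = min(1, 0.281) = 0.281

0.281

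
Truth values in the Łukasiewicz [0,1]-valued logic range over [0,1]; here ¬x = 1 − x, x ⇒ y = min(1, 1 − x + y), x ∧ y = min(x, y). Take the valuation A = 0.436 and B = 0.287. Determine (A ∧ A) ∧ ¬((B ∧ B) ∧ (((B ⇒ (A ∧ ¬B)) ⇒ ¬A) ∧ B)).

0.436

A ∧ A = min(0.436, 0.436) = 0.436
B ∧ B = min(0.287, 0.287) = 0.287
¬B = 1 − 0.287 = 0.713
A ∧ ¬B = min(0.436, 0.713) = 0.436
B ⇒ (A ∧ ¬B) = min(1, 1 − 0.287 + 0.436) = min(1, 1.149) = 1.000
¬A = 1 − 0.436 = 0.564
(B ⇒ (A ∧ ¬B)) ⇒ ¬A = min(1, 1 − 1.000 + 0.564) = min(1, 0.564) = 0.564
((B ⇒ (A ∧ ¬B)) ⇒ ¬A) ∧ B = min(0.564, 0.287) = 0.287
(B ∧ B) ∧ (((B ⇒ (A ∧ ¬B)) ⇒ ¬A) ∧ B) = min(0.287, 0.287) = 0.287
¬((B ∧ B) ∧ (((B ⇒ (A ∧ ¬B)) ⇒ ¬A) ∧ B)) = 1 − 0.287 = 0.713
(A ∧ A) ∧ ¬((B ∧ B) ∧ (((B ⇒ (A ∧ ¬B)) ⇒ ¬A) ∧ B)) = min(0.436, 0.713) = 0.436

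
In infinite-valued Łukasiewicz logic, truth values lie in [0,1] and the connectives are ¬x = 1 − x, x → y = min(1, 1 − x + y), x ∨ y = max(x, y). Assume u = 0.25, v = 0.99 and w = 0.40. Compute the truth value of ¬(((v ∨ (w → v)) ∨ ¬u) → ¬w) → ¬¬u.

0.85

w → v = min(1, 1 − 0.40 + 0.99) = min(1, 1.59) = 1.00
v ∨ (w → v) = max(0.99, 1.00) = 1.00
¬u = 1 − 0.25 = 0.75
(v ∨ (w → v)) ∨ ¬u = max(1.00, 0.75) = 1.00
¬w = 1 − 0.40 = 0.60
((v ∨ (w → v)) ∨ ¬u) → ¬w = min(1, 1 − 1.00 + 0.60) = min(1, 0.60) = 0.60
¬(((v ∨ (w → v)) ∨ ¬u) → ¬w) = 1 − 0.60 = 0.40
¬¬u = 1 − 0.75 = 0.25
¬(((v ∨ (w → v)) ∨ ¬u) → ¬w) → ¬¬u = min(1, 1 − 0.40 + 0.25) = min(1, 0.85) = 0.85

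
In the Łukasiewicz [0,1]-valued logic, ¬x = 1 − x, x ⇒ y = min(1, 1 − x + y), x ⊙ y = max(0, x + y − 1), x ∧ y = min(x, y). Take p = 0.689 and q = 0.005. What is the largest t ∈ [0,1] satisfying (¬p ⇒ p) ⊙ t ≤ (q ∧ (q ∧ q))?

0.005

¬p = 1 − 0.689 = 0.311
¬p ⇒ p = min(1, 1 − 0.311 + 0.689) = min(1, 1.378) = 1.000
So the left factor is ¬p ⇒ p = 1.000.
q ∧ q = min(0.005, 0.005) = 0.005
q ∧ (q ∧ q) = min(0.005, 0.005) = 0.005
So the right-hand bound is q ∧ (q ∧ q) = 0.005.
The residuum of the Łukasiewicz t-norm gives the supremum: min(1, 1 − 1.000 + 0.005).
1 − 1.000 + 0.005 = 0.005, so t = min(1, 0.005) = 0.005.
Check: 1.000 ⊙ 0.005 = max(0, 0.005) = 0.005 ≤ 0.005.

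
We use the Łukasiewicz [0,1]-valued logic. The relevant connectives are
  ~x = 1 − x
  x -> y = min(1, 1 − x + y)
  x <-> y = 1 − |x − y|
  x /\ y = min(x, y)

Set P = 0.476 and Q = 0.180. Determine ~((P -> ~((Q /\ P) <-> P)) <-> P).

0.344

Q /\ P = min(0.180, 0.476) = 0.180
(Q /\ P) <-> P = 1 − |0.180 − 0.476| = 1 − 0.296 = 0.704
~((Q /\ P) <-> P) = 1 − 0.704 = 0.296
P -> ~((Q /\ P) <-> P) = min(1, 1 − 0.476 + 0.296) = min(1, 0.820) = 0.820
(P -> ~((Q /\ P) <-> P)) <-> P = 1 − |0.820 − 0.476| = 1 − 0.344 = 0.656
~((P -> ~((Q /\ P) <-> P)) <-> P) = 1 − 0.656 = 0.344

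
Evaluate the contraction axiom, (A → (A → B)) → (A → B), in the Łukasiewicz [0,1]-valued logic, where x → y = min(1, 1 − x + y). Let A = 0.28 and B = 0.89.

1.00

A → B = min(1, 1 − 0.28 + 0.89) = min(1, 1.61) = 1.00
A → (A → B) = min(1, 1 − 0.28 + 1.00) = min(1, 1.72) = 1.00
(A → (A → B)) → (A → B) = min(1, 1 − 1.00 + 1.00) = min(1, 1.00) = 1.00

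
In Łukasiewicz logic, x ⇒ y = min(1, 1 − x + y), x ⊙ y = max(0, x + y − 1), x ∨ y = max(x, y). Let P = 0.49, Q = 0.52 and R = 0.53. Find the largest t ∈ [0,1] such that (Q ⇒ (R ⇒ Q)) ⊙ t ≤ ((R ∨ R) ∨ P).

R ⇒ Q = min(1, 1 − 0.53 + 0.52) = min(1, 0.99) = 0.99
Q ⇒ (R ⇒ Q) = min(1, 1 − 0.52 + 0.99) = min(1, 1.47) = 1.00
So the left factor is Q ⇒ (R ⇒ Q) = 1.00.
R ∨ R = max(0.53, 0.53) = 0.53
(R ∨ R) ∨ P = max(0.53, 0.49) = 0.53
So the right-hand bound is (R ∨ R) ∨ P = 0.53.
The residuum of the Łukasiewicz t-norm gives the supremum: min(1, 1 − 1.00 + 0.53).
1 − 1.00 + 0.53 = 0.53, so t = min(1, 0.53) = 0.53.
Check: 1.00 ⊙ 0.53 = max(0, 0.53) = 0.53 ≤ 0.53.

0.53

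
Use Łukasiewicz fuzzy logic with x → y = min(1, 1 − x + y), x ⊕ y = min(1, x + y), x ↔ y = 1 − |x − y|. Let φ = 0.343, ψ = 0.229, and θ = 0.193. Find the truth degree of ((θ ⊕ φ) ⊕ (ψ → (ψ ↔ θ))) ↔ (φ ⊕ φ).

0.686

θ ⊕ φ = min(1, 0.193 + 0.343) = min(1, 0.536) = 0.536
ψ ↔ θ = 1 − |0.229 − 0.193| = 1 − 0.036 = 0.964
ψ → (ψ ↔ θ) = min(1, 1 − 0.229 + 0.964) = min(1, 1.735) = 1.000
(θ ⊕ φ) ⊕ (ψ → (ψ ↔ θ)) = min(1, 0.536 + 1.000) = min(1, 1.536) = 1.000
φ ⊕ φ = min(1, 0.343 + 0.343) = min(1, 0.686) = 0.686
((θ ⊕ φ) ⊕ (ψ → (ψ ↔ θ))) ↔ (φ ⊕ φ) = 1 − |1.000 − 0.686| = 1 − 0.314 = 0.686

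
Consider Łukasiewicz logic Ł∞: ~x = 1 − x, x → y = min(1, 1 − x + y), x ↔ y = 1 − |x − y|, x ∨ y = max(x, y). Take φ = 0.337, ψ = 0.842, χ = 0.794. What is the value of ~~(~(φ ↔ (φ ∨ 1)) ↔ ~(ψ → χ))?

0.385

φ ∨ 1 = max(0.337, 1.000) = 1.000
φ ↔ (φ ∨ 1) = 1 − |0.337 − 1.000| = 1 − 0.663 = 0.337
~(φ ↔ (φ ∨ 1)) = 1 − 0.337 = 0.663
ψ → χ = min(1, 1 − 0.842 + 0.794) = min(1, 0.952) = 0.952
~(ψ → χ) = 1 − 0.952 = 0.048
~(φ ↔ (φ ∨ 1)) ↔ ~(ψ → χ) = 1 − |0.663 − 0.048| = 1 − 0.615 = 0.385
~(~(φ ↔ (φ ∨ 1)) ↔ ~(ψ → χ)) = 1 − 0.385 = 0.615
~~(~(φ ↔ (φ ∨ 1)) ↔ ~(ψ → χ)) = 1 − 0.615 = 0.385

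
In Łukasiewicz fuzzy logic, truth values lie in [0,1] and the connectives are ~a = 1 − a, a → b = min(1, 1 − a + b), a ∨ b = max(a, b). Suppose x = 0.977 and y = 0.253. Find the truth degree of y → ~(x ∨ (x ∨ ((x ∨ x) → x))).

0.747

x ∨ x = max(0.977, 0.977) = 0.977
(x ∨ x) → x = min(1, 1 − 0.977 + 0.977) = min(1, 1.000) = 1.000
x ∨ ((x ∨ x) → x) = max(0.977, 1.000) = 1.000
x ∨ (x ∨ ((x ∨ x) → x)) = max(0.977, 1.000) = 1.000
~(x ∨ (x ∨ ((x ∨ x) → x))) = 1 − 1.000 = 0.000
y → ~(x ∨ (x ∨ ((x ∨ x) → x))) = min(1, 1 − 0.253 + 0.000) = min(1, 0.747) = 0.747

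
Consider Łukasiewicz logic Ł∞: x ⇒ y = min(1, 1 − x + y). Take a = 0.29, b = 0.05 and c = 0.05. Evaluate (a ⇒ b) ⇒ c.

0.29

a ⇒ b = min(1, 1 − 0.29 + 0.05) = min(1, 0.76) = 0.76
(a ⇒ b) ⇒ c = min(1, 1 − 0.76 + 0.05) = min(1, 0.29) = 0.29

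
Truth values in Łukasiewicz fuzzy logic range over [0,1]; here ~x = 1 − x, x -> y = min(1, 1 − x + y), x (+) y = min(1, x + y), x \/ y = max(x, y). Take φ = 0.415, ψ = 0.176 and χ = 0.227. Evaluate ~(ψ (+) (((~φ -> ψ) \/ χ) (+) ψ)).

~φ = 1 − 0.415 = 0.585
~φ -> ψ = min(1, 1 − 0.585 + 0.176) = min(1, 0.591) = 0.591
(~φ -> ψ) \/ χ = max(0.591, 0.227) = 0.591
((~φ -> ψ) \/ χ) (+) ψ = min(1, 0.591 + 0.176) = min(1, 0.767) = 0.767
ψ (+) (((~φ -> ψ) \/ χ) (+) ψ) = min(1, 0.176 + 0.767) = min(1, 0.943) = 0.943
~(ψ (+) (((~φ -> ψ) \/ χ) (+) ψ)) = 1 − 0.943 = 0.057

0.057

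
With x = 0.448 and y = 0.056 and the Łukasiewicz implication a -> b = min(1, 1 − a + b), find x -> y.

x -> y = min(1, 1 − 0.448 + 0.056) = min(1, 0.608) = 0.608
For comparison, the Gödel implication (1 if a ≤ b else b) would give 0.056.

0.608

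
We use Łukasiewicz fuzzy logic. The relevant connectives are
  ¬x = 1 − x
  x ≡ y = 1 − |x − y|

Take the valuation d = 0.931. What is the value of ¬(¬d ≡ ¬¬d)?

¬d = 1 − 0.931 = 0.069
¬¬d = 1 − 0.069 = 0.931
¬d ≡ ¬¬d = 1 − |0.069 − 0.931| = 1 − 0.862 = 0.138
¬(¬d ≡ ¬¬d) = 1 − 0.138 = 0.862

0.862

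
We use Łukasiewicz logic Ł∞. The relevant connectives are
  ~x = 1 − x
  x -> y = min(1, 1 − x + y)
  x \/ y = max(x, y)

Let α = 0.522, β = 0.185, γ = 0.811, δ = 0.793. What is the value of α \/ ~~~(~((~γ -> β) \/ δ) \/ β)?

~γ = 1 − 0.811 = 0.189
~γ -> β = min(1, 1 − 0.189 + 0.185) = min(1, 0.996) = 0.996
(~γ -> β) \/ δ = max(0.996, 0.793) = 0.996
~((~γ -> β) \/ δ) = 1 − 0.996 = 0.004
~((~γ -> β) \/ δ) \/ β = max(0.004, 0.185) = 0.185
~(~((~γ -> β) \/ δ) \/ β) = 1 − 0.185 = 0.815
~~(~((~γ -> β) \/ δ) \/ β) = 1 − 0.815 = 0.185
~~~(~((~γ -> β) \/ δ) \/ β) = 1 − 0.185 = 0.815
α \/ ~~~(~((~γ -> β) \/ δ) \/ β) = max(0.522, 0.815) = 0.815

0.815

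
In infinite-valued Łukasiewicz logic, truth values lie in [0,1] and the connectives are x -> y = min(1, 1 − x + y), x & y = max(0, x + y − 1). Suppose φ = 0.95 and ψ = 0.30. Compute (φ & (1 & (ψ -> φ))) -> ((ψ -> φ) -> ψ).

0.35

ψ -> φ = min(1, 1 − 0.30 + 0.95) = min(1, 1.65) = 1.00
1 & (ψ -> φ) = max(0, 1.00 + 1.00 − 1) = max(0, 1.00) = 1.00
φ & (1 & (ψ -> φ)) = max(0, 0.95 + 1.00 − 1) = max(0, 0.95) = 0.95
(ψ -> φ) -> ψ = min(1, 1 − 1.00 + 0.30) = min(1, 0.30) = 0.30
(φ & (1 & (ψ -> φ))) -> ((ψ -> φ) -> ψ) = min(1, 1 − 0.95 + 0.30) = min(1, 0.35) = 0.35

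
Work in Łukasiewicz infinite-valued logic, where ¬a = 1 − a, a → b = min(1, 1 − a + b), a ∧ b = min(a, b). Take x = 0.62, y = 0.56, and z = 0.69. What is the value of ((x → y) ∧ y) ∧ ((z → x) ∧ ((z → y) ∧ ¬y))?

0.44

x → y = min(1, 1 − 0.62 + 0.56) = min(1, 0.94) = 0.94
(x → y) ∧ y = min(0.94, 0.56) = 0.56
z → x = min(1, 1 − 0.69 + 0.62) = min(1, 0.93) = 0.93
z → y = min(1, 1 − 0.69 + 0.56) = min(1, 0.87) = 0.87
¬y = 1 − 0.56 = 0.44
(z → y) ∧ ¬y = min(0.87, 0.44) = 0.44
(z → x) ∧ ((z → y) ∧ ¬y) = min(0.93, 0.44) = 0.44
((x → y) ∧ y) ∧ ((z → x) ∧ ((z → y) ∧ ¬y)) = min(0.56, 0.44) = 0.44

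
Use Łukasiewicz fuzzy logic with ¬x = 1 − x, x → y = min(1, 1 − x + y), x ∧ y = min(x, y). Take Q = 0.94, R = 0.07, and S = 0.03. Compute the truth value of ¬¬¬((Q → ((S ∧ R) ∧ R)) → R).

S ∧ R = min(0.03, 0.07) = 0.03
(S ∧ R) ∧ R = min(0.03, 0.07) = 0.03
Q → ((S ∧ R) ∧ R) = min(1, 1 − 0.94 + 0.03) = min(1, 0.09) = 0.09
(Q → ((S ∧ R) ∧ R)) → R = min(1, 1 − 0.09 + 0.07) = min(1, 0.98) = 0.98
¬((Q → ((S ∧ R) ∧ R)) → R) = 1 − 0.98 = 0.02
¬¬((Q → ((S ∧ R) ∧ R)) → R) = 1 − 0.02 = 0.98
¬¬¬((Q → ((S ∧ R) ∧ R)) → R) = 1 − 0.98 = 0.02

0.02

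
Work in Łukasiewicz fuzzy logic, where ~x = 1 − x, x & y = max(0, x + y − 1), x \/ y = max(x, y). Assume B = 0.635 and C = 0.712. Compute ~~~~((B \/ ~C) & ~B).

0.000

~C = 1 − 0.712 = 0.288
B \/ ~C = max(0.635, 0.288) = 0.635
~B = 1 − 0.635 = 0.365
(B \/ ~C) & ~B = max(0, 0.635 + 0.365 − 1) = max(0, 0.000) = 0.000
~((B \/ ~C) & ~B) = 1 − 0.000 = 1.000
~~((B \/ ~C) & ~B) = 1 − 1.000 = 0.000
~~~((B \/ ~C) & ~B) = 1 − 0.000 = 1.000
~~~~((B \/ ~C) & ~B) = 1 − 1.000 = 0.000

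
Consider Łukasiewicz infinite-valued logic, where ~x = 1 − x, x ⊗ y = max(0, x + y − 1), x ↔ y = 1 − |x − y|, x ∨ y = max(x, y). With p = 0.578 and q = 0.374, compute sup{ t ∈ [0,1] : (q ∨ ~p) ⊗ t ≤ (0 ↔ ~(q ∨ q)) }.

~p = 1 − 0.578 = 0.422
q ∨ ~p = max(0.374, 0.422) = 0.422
So the left factor is q ∨ ~p = 0.422.
q ∨ q = max(0.374, 0.374) = 0.374
~(q ∨ q) = 1 − 0.374 = 0.626
0 ↔ ~(q ∨ q) = 1 − |0.000 − 0.626| = 1 − 0.626 = 0.374
So the right-hand bound is 0 ↔ ~(q ∨ q) = 0.374.
The residuum of the Łukasiewicz t-norm gives the supremum: min(1, 1 − 0.422 + 0.374).
1 − 0.422 + 0.374 = 0.952, so t = min(1, 0.952) = 0.952.
Check: 0.422 ⊗ 0.952 = max(0, 0.374) = 0.374 ≤ 0.374.

0.952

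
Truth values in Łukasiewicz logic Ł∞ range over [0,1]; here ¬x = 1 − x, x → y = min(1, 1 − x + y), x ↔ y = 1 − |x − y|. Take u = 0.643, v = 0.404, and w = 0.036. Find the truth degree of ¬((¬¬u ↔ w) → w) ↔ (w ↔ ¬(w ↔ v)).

0.689

¬u = 1 − 0.643 = 0.357
¬¬u = 1 − 0.357 = 0.643
¬¬u ↔ w = 1 − |0.643 − 0.036| = 1 − 0.607 = 0.393
(¬¬u ↔ w) → w = min(1, 1 − 0.393 + 0.036) = min(1, 0.643) = 0.643
¬((¬¬u ↔ w) → w) = 1 − 0.643 = 0.357
w ↔ v = 1 − |0.036 − 0.404| = 1 − 0.368 = 0.632
¬(w ↔ v) = 1 − 0.632 = 0.368
w ↔ ¬(w ↔ v) = 1 − |0.036 − 0.368| = 1 − 0.332 = 0.668
¬((¬¬u ↔ w) → w) ↔ (w ↔ ¬(w ↔ v)) = 1 − |0.357 − 0.668| = 1 − 0.311 = 0.689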